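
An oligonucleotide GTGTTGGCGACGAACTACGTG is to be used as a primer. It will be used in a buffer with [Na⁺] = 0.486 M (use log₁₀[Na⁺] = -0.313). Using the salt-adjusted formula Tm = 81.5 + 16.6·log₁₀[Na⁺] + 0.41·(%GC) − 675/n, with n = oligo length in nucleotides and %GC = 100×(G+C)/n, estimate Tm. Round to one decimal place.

67.6°C

Length n = 21. A=4, C=4, T=5, G=8
G+C = 12, so %GC = 12/21 × 100 = 57.143%
Salt term: 16.6 × (-0.313) = -5.196
GC term: 0.41 × 57.143 = 23.429; length term: −675/21 = −32.143
Tm = 81.5 + (-5.196) + 23.429 − 32.143 = 67.59 → 67.6°C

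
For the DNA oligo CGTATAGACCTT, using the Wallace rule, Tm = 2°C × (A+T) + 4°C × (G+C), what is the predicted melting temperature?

Counting bases: G=2, A=3, T=4, C=3
AT pairs contribute 7, GC pairs contribute 5.
Tm = 4·5 + 2·7 = 20 + 14 = 34°C

34°C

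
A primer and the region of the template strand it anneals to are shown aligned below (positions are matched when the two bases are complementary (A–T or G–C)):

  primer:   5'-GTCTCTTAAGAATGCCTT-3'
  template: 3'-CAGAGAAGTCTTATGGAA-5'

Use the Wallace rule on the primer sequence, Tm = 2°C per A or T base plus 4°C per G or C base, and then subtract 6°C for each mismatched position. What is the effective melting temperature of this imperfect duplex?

38°C

Primer base counts: A=4, T=7, G=3, C=4 → A+T=11, G+C=7
Perfect-match Tm = 2(11) + 4(7) = 22 + 28 = 50°C
Mismatches (positions where the bases are not complementary): 2 (at positions 8, 14)
Effective Tm = 50 − 2×6 = 50 − 12 = 38°C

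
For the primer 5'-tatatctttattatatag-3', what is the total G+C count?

2

Counting bases: A=6, G=1, T=10, C=1
Total G or C: 1 + 1 = 2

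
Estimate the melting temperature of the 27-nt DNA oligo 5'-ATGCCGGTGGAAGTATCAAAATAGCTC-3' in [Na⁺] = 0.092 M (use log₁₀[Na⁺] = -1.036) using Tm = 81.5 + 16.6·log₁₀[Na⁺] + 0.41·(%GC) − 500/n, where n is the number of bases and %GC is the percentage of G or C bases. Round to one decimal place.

64.0°C

Length n = 27. Scanning the sequence gives G=7, T=6, C=5, A=9.
G+C = 12, so %GC = 12/27 × 100 = 44.444%
Salt term: 16.6 × (-1.036) = -17.198
GC term: 0.41 × 44.444 = 18.222; length term: −500/27 = −18.519
Tm = 81.5 + (-17.198) + 18.222 − 18.519 = 64.005 → 64.0°C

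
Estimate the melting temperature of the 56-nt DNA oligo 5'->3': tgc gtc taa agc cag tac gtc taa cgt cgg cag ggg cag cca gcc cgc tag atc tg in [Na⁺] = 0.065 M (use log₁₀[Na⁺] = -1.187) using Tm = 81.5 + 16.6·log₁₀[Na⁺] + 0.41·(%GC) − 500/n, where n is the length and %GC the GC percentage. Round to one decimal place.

Length n = 56. Counting bases: T=10, A=12, C=17, G=17
G+C = 34, so %GC = 34/56 × 100 = 60.714%
Salt term: 16.6 × (-1.187) = -19.704
GC term: 0.41 × 60.714 = 24.893; length term: −500/56 = −8.929
Tm = 81.5 + (-19.704) + 24.893 − 8.929 = 77.76 → 77.8°C

77.8°C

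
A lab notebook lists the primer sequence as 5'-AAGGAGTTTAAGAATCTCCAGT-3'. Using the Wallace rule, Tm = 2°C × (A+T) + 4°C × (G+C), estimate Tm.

60°C

Base counts: C=3, G=5, T=6, A=8
So N_AT = 14 and N_GC = 8.
Tm = 4·8 + 2·14 = 32 + 28 = 60°C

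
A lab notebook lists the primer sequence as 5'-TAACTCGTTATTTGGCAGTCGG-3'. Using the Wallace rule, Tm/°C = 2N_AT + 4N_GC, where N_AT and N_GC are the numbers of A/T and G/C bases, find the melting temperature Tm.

Base counts: A=4, G=6, T=8, C=4
A+T = 12, G+C = 10
Tm = 4·10 + 2·12 = 40 + 24 = 64°C

64°C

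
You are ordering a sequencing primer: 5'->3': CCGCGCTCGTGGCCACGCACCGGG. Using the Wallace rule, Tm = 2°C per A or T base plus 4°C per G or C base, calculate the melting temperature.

Counting bases: A=2, T=2, C=11, G=9
A+T = 4, G+C = 20
Tm = 2(4) + 4(20) = 8 + 80 = 88°C

88°C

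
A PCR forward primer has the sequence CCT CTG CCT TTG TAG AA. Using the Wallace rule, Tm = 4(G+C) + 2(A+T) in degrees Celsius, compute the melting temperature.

50°C

G=3, C=5, A=3, T=6
A+T = 9, G+C = 8
Tm = 2(9) + 4(8) = 18 + 32 = 50°C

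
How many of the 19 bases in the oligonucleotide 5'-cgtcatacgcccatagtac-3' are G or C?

10

Counting bases: G=3, C=7, A=5, T=4
G+C = 3 + 7 = 10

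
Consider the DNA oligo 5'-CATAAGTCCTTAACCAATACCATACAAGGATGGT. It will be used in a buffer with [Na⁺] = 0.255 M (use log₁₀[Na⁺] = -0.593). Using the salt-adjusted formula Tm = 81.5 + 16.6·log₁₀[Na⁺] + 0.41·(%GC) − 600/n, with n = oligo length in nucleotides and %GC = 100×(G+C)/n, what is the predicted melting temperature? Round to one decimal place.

Length n = 34. G=5, A=13, C=8, T=8
G+C = 13, so %GC = 13/34 × 100 = 38.235%
Salt term: 16.6 × (-0.593) = -9.844
GC term: 0.41 × 38.235 = 15.676; length term: −600/34 = −17.647
Tm = 81.5 + (-9.844) + 15.676 − 17.647 = 69.685 → 69.7°C

69.7°C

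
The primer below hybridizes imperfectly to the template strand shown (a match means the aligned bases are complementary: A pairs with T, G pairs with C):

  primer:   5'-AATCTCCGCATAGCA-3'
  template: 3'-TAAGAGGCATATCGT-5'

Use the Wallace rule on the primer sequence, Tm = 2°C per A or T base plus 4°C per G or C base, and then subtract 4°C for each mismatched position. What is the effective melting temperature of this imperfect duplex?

Primer base counts: A=5, T=3, G=2, C=5 → A+T=8, G+C=7
Perfect-match Tm = 2(8) + 4(7) = 16 + 28 = 44°C
Mismatches (positions where the bases are not complementary): 2 (at positions 2, 9)
Effective Tm = 44 − 2×4 = 44 − 8 = 36°C

36°C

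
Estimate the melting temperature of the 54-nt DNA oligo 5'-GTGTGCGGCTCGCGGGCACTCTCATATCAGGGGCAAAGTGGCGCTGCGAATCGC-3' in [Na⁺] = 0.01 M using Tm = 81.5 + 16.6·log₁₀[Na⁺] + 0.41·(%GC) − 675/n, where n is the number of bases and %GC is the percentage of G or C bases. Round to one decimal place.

Length n = 54. Scanning the sequence gives C=15, A=9, T=10, G=20.
G+C = 35, so %GC = 35/54 × 100 = 64.815%
Salt term: 16.6 × (-2) = -33.2
GC term: 0.41 × 64.815 = 26.574; length term: −675/54 = −12.5
Tm = 81.5 + (-33.2) + 26.574 − 12.5 = 62.374 → 62.4°C

62.4°C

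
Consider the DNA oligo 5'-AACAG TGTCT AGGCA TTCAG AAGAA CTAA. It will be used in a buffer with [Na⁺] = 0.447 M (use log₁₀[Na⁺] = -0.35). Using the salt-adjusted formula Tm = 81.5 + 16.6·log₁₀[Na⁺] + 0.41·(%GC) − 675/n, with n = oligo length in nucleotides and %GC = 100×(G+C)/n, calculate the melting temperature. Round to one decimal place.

68.0°C

Length n = 29. Base counts: G=6, C=5, A=12, T=6
G+C = 11, so %GC = 11/29 × 100 = 37.931%
Salt term: 16.6 × (-0.35) = -5.81
GC term: 0.41 × 37.931 = 15.552; length term: −675/29 = −23.276
Tm = 81.5 + (-5.81) + 15.552 − 23.276 = 67.966 → 68.0°C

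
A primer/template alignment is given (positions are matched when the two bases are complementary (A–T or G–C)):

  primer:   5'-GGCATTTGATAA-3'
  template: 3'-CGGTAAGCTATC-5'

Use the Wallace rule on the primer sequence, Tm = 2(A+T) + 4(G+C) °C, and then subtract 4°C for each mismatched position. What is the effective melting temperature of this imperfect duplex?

20°C

Primer base counts: A=4, T=4, G=3, C=1 → A+T=8, G+C=4
Perfect-match Tm = 2(8) + 4(4) = 16 + 16 = 32°C
Mismatches (positions where the bases are not complementary): 3 (at positions 2, 7, 12)
Effective Tm = 32 − 3×4 = 32 − 12 = 20°C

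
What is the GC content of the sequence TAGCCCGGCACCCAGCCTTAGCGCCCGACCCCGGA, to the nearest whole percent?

74%

Counting bases: G=9, A=6, C=17, T=3
G+C = 9 + 17 = 26 out of 35 bases
%GC = 26/35 × 100 = 74.29% ≈ 74%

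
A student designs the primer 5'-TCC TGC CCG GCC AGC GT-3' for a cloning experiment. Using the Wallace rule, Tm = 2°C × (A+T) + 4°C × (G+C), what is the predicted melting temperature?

60°C

Scanning the sequence gives G=5, T=3, C=8, A=1.
So N_AT = 4 and N_GC = 13.
Tm = 2×4 + 4×13 = 60°C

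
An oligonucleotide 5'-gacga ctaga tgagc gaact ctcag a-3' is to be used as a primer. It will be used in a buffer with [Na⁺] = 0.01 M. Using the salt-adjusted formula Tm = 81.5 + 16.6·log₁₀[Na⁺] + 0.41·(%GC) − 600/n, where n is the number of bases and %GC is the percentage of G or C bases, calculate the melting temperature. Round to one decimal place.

Length n = 26. G=7, T=4, C=6, A=9
G+C = 13, so %GC = 13/26 × 100 = 50%
Salt term: 16.6 × (-2) = -33.2
GC term: 0.41 × 50 = 20.5; length term: −600/26 = −23.077
Tm = 81.5 + (-33.2) + 20.5 − 23.077 = 45.723 → 45.7°C

45.7°C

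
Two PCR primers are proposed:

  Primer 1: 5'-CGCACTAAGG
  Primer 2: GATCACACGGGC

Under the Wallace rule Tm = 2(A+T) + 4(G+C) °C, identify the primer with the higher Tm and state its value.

Primer 1: A+T=4, G+C=6 → Tm = 2(4)+4(6) = 32°C
Primer 2: A+T=4, G+C=8 → Tm = 2(4)+4(8) = 40°C
32°C vs 40°C → primer 2 is higher.

Primer 2, 40°C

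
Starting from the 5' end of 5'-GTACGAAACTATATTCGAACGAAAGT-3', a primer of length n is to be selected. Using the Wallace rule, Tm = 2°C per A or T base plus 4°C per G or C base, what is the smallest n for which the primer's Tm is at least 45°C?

First 16 bases: GTACGAAACTATATTC → Tm = 42°C (< 45°C)
First 17 bases: GTACGAAACTATATTCG → Tm = 46°C (≥ 45°C)
Since every base adds ≥2°C, Tm only increases with n, so the threshold is first crossed at n = 17.

n = 17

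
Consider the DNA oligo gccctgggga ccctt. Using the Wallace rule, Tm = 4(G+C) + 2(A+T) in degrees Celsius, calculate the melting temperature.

52°C

Scanning the sequence gives G=5, A=1, C=6, T=3.
So N_AT = 4 and N_GC = 11.
Tm = 2(4) + 4(11) = 8 + 44 = 52°C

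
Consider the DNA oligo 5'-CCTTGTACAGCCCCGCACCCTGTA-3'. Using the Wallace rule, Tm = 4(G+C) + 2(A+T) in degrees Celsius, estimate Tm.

78°C

T=5, A=4, C=11, G=4
AT pairs contribute 9, GC pairs contribute 15.
Tm = 2(9) + 4(15) = 18 + 60 = 78°C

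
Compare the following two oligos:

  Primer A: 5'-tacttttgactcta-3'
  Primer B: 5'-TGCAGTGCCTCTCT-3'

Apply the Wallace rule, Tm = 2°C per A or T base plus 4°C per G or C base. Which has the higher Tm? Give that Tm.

Primer A: A+T=10, G+C=4 → Tm = 2(10)+4(4) = 36°C
Primer B: A+T=6, G+C=8 → Tm = 2(6)+4(8) = 44°C
36°C vs 44°C → primer B is higher.

Primer B, 44°C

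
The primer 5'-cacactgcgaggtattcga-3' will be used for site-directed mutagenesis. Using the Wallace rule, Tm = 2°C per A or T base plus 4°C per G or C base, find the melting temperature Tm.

58°C

T=4, G=5, A=5, C=5
So N_AT = 9 and N_GC = 10.
Tm = 2×9 + 4×10 = 58°C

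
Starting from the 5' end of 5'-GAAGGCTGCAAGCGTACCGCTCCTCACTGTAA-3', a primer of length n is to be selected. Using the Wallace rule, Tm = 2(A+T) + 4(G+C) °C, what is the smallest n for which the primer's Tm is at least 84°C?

First 25 bases: GAAGGCTGCAAGCGTACCGCTCCTC → Tm = 82°C (< 84°C)
First 26 bases: GAAGGCTGCAAGCGTACCGCTCCTCA → Tm = 84°C (≥ 84°C)
Since every base adds ≥2°C, Tm only increases with n, so the threshold is first crossed at n = 26.

n = 26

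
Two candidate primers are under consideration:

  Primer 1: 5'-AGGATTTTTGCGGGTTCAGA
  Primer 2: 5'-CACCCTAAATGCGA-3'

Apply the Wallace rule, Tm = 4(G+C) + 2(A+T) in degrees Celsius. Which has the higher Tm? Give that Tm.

Primer 1, 58°C

Primer 1: A+T=11, G+C=9 → Tm = 2(11)+4(9) = 58°C
Primer 2: A+T=7, G+C=7 → Tm = 2(7)+4(7) = 42°C
58°C vs 42°C → primer 1 is higher.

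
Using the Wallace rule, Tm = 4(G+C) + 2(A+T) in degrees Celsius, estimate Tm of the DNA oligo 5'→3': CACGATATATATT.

32°C

C=2, T=5, G=1, A=5
A+T = 10, G+C = 3
Tm = 2(10) + 4(3) = 20 + 12 = 32°C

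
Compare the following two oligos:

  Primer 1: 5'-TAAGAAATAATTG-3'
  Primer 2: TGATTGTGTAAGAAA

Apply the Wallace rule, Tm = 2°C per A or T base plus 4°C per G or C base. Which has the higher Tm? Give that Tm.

Primer 1: A+T=11, G+C=2 → Tm = 2(11)+4(2) = 30°C
Primer 2: A+T=11, G+C=4 → Tm = 2(11)+4(4) = 38°C
30°C vs 38°C → primer 2 is higher.

Primer 2, 38°C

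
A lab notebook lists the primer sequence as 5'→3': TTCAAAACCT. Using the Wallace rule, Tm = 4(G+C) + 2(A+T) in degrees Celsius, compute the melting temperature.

C=3, A=4, T=3, G=0
A+T = 7, G+C = 3
Tm = 2(7) + 4(3) = 14 + 12 = 26°C

26°C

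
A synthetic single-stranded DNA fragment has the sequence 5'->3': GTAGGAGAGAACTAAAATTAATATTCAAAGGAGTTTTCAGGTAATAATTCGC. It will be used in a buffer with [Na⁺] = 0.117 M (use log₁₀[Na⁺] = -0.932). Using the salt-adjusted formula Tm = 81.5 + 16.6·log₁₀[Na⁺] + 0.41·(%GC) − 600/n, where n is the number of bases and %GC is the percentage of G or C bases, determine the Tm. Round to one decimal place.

67.1°C

Length n = 52. Base counts: A=21, G=11, T=15, C=5
G+C = 16, so %GC = 16/52 × 100 = 30.769%
Salt term: 16.6 × (-0.932) = -15.471
GC term: 0.41 × 30.769 = 12.615; length term: −600/52 = −11.538
Tm = 81.5 + (-15.471) + 12.615 − 11.538 = 67.106 → 67.1°C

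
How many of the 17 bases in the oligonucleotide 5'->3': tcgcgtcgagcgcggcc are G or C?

Base counts: A=1, C=7, G=7, T=2
Total G or C: 7 + 7 = 14

14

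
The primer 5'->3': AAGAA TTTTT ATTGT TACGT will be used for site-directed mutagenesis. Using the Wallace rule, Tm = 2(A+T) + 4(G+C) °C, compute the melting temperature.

Scanning the sequence gives C=1, T=10, G=3, A=6.
So N_AT = 16 and N_GC = 4.
Tm = 4·4 + 2·16 = 16 + 32 = 48°C

48°C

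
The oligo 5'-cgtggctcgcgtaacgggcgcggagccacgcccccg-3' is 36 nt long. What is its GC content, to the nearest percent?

81%

C=15, T=3, G=14, A=4
G+C = 14 + 15 = 29 out of 36 bases
%GC = 29/36 × 100 = 80.56% ≈ 81%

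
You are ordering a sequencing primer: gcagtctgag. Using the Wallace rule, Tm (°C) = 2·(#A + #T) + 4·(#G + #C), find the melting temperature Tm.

Counting bases: C=2, A=2, G=4, T=2
So N_AT = 4 and N_GC = 6.
Tm = 2×4 + 4×6 = 32°C

32°C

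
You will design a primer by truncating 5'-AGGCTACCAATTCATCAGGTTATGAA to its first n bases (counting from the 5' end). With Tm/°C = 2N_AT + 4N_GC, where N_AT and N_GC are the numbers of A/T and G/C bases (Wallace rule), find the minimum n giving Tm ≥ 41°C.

n = 15

First 14 bases: AGGCTACCAATTCA → Tm = 40°C (< 41°C)
First 15 bases: AGGCTACCAATTCAT → Tm = 42°C (≥ 41°C)
Since every base adds ≥2°C, Tm only increases with n, so the threshold is first crossed at n = 15.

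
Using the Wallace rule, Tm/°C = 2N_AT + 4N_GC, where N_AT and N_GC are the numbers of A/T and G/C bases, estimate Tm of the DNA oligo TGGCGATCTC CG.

Base counts: G=4, C=4, A=1, T=3
A+T = 4, G+C = 8
Tm = 2×4 + 4×8 = 40°C

40°C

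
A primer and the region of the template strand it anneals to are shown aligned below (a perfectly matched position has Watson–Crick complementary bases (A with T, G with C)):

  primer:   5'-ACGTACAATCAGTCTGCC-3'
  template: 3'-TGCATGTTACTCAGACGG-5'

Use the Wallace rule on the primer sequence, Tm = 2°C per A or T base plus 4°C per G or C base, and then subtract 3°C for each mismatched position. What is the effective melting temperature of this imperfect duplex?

51°C

Primer base counts: A=5, T=4, G=3, C=6 → A+T=9, G+C=9
Perfect-match Tm = 2(9) + 4(9) = 18 + 36 = 54°C
Mismatches (positions where the bases are not complementary): 1 (at position 10)
Effective Tm = 54 − 1×3 = 54 − 3 = 51°C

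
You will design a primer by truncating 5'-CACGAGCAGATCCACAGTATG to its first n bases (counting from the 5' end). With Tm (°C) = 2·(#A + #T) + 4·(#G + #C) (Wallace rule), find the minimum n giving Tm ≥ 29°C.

First 8 bases: CACGAGCA → Tm = 26°C (< 29°C)
First 9 bases: CACGAGCAG → Tm = 30°C (≥ 29°C)
Each additional base adds 2°C (A/T) or 4°C (G/C), so Tm is non-decreasing in n; n = 9 is the first length to reach 29°C.

n = 9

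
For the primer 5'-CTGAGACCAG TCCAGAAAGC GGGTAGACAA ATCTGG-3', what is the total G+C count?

T=5, G=11, A=12, C=8
G+C = 11 + 8 = 19

19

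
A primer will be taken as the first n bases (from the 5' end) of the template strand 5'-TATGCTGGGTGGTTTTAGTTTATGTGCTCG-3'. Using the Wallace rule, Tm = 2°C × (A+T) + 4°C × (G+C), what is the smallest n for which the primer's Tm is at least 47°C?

First 16 bases: TATGCTGGGTGGTTTT → Tm = 46°C (< 47°C)
First 17 bases: TATGCTGGGTGGTTTTA → Tm = 48°C (≥ 47°C)
Each additional base adds 2°C (A/T) or 4°C (G/C), so Tm is non-decreasing in n; n = 17 is the first length to reach 47°C.

n = 17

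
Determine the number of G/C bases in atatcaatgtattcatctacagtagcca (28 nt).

9

Scanning the sequence gives G=3, C=6, T=9, A=10.
G+C = 3 + 6 = 9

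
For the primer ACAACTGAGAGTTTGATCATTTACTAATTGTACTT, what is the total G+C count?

Base counts: T=14, A=11, G=5, C=5
G+C = 5 + 5 = 10

10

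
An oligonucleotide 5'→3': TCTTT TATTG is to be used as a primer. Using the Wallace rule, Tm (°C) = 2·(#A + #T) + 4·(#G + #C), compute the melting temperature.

Scanning the sequence gives A=1, C=1, G=1, T=7.
So N_AT = 8 and N_GC = 2.
Tm = 2×8 + 4×2 = 24°C

24°C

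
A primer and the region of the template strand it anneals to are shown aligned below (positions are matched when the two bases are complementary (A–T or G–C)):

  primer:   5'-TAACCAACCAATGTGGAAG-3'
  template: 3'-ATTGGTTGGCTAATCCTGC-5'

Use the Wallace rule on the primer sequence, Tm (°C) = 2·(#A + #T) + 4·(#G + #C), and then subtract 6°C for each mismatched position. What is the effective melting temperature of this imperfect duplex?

30°C

Primer base counts: A=8, T=3, G=4, C=4 → A+T=11, G+C=8
Perfect-match Tm = 2(11) + 4(8) = 22 + 32 = 54°C
Mismatches (positions where the bases are not complementary): 4 (at positions 10, 13, 14, 18)
Effective Tm = 54 − 4×6 = 54 − 24 = 30°C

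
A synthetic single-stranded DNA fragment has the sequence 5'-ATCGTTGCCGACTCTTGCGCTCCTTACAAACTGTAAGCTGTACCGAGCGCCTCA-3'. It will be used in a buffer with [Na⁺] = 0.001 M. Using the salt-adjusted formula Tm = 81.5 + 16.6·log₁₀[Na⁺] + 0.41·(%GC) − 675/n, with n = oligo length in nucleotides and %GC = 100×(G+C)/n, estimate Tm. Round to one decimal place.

Length n = 54. Counting bases: T=14, C=18, G=11, A=11
G+C = 29, so %GC = 29/54 × 100 = 53.704%
Salt term: 16.6 × (-3) = -49.8
GC term: 0.41 × 53.704 = 22.019; length term: −675/54 = −12.5
Tm = 81.5 + (-49.8) + 22.019 − 12.5 = 41.219 → 41.2°C

41.2°C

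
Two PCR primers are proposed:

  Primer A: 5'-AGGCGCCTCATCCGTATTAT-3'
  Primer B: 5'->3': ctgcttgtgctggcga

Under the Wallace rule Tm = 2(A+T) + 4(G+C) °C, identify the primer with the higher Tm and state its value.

Primer A: A+T=10, G+C=10 → Tm = 2(10)+4(10) = 60°C
Primer B: A+T=6, G+C=10 → Tm = 2(6)+4(10) = 52°C
60°C vs 52°C → primer A is higher.

Primer A, 60°C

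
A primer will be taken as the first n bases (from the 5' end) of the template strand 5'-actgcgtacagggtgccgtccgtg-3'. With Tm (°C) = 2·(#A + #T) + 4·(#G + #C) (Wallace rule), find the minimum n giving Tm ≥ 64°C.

n = 20

First 19 bases: ACTGCGTACAGGGTGCCGT → Tm = 62°C (< 64°C)
First 20 bases: ACTGCGTACAGGGTGCCGTC → Tm = 66°C (≥ 64°C)
Each additional base adds 2°C (A/T) or 4°C (G/C), so Tm is non-decreasing in n; n = 20 is the first length to reach 64°C.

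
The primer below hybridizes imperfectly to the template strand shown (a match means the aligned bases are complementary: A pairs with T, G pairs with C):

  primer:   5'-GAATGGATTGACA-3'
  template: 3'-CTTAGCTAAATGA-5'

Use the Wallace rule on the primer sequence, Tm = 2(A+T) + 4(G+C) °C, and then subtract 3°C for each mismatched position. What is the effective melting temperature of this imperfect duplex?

27°C

Primer base counts: A=5, T=3, G=4, C=1 → A+T=8, G+C=5
Perfect-match Tm = 2(8) + 4(5) = 16 + 20 = 36°C
Mismatches (positions where the bases are not complementary): 3 (at positions 5, 10, 13)
Effective Tm = 36 − 3×3 = 36 − 9 = 27°C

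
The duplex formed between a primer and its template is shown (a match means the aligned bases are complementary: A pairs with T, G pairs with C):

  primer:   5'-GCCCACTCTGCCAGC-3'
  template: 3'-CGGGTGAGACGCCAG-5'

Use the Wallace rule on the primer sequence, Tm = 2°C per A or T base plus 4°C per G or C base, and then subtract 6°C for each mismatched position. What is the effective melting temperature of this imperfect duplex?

Primer base counts: A=2, T=2, G=3, C=8 → A+T=4, G+C=11
Perfect-match Tm = 2(4) + 4(11) = 8 + 44 = 52°C
Mismatches (positions where the bases are not complementary): 3 (at positions 12, 13, 14)
Effective Tm = 52 − 3×6 = 52 − 18 = 34°C

34°C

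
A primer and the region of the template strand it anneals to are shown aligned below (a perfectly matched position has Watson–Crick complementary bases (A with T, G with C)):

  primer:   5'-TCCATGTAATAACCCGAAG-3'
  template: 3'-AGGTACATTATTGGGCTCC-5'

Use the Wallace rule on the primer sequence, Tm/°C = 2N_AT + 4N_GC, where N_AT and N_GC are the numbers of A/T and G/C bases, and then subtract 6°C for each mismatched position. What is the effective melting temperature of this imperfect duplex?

Primer base counts: A=7, T=4, G=3, C=5 → A+T=11, G+C=8
Perfect-match Tm = 2(11) + 4(8) = 22 + 32 = 54°C
Mismatches (positions where the bases are not complementary): 1 (at position 18)
Effective Tm = 54 − 1×6 = 54 − 6 = 48°C

48°C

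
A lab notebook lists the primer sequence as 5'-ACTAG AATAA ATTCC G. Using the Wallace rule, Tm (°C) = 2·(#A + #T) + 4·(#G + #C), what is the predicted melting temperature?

C=3, G=2, T=4, A=7
AT pairs contribute 11, GC pairs contribute 5.
Tm = 4·5 + 2·11 = 20 + 22 = 42°C

42°C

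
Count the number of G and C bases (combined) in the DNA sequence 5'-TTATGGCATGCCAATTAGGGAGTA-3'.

10

Scanning the sequence gives G=7, C=3, A=7, T=7.
G+C = 7 + 3 = 10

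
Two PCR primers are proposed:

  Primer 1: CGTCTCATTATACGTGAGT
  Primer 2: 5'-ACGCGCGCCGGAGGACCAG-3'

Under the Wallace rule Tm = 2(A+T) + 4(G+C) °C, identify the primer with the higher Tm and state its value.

Primer 2, 68°C

Primer 1: A+T=11, G+C=8 → Tm = 2(11)+4(8) = 54°C
Primer 2: A+T=4, G+C=15 → Tm = 2(4)+4(15) = 68°C
54°C vs 68°C → primer 2 is higher.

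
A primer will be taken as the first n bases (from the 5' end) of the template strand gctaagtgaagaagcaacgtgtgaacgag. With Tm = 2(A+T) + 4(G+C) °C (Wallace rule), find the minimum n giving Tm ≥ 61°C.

n = 21

First 20 bases: GCTAAGTGAAGAAGCAACGT → Tm = 58°C (< 61°C)
First 21 bases: GCTAAGTGAAGAAGCAACGTG → Tm = 62°C (≥ 61°C)
Each additional base adds 2°C (A/T) or 4°C (G/C), so Tm is non-decreasing in n; n = 21 is the first length to reach 61°C.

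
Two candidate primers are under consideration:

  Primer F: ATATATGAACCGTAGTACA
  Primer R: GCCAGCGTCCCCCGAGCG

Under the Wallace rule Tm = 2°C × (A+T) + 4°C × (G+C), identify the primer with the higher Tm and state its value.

Primer F: A+T=13, G+C=6 → Tm = 2(13)+4(6) = 50°C
Primer R: A+T=3, G+C=15 → Tm = 2(3)+4(15) = 66°C
50°C vs 66°C → primer R is higher.

Primer R, 66°C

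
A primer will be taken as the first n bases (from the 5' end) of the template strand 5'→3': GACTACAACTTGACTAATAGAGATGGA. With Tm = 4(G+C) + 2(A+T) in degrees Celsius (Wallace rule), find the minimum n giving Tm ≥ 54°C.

First 19 bases: GACTACAACTTGACTAATA → Tm = 50°C (< 54°C)
First 20 bases: GACTACAACTTGACTAATAG → Tm = 54°C (≥ 54°C)
Since every base adds ≥2°C, Tm only increases with n, so the threshold is first crossed at n = 20.

n = 20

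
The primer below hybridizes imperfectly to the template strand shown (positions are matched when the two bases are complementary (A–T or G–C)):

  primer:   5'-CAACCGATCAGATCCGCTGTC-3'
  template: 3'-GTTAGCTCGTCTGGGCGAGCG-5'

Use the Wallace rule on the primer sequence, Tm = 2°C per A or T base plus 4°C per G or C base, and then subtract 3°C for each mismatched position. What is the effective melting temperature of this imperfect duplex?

Primer base counts: A=5, T=4, G=4, C=8 → A+T=9, G+C=12
Perfect-match Tm = 2(9) + 4(12) = 18 + 48 = 66°C
Mismatches (positions where the bases are not complementary): 5 (at positions 4, 8, 13, 19, 20)
Effective Tm = 66 − 5×3 = 66 − 15 = 51°C

51°C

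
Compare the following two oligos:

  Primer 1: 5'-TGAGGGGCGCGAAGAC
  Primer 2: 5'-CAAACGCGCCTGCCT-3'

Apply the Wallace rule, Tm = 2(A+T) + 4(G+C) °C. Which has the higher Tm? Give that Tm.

Primer 1, 54°C

Primer 1: A+T=5, G+C=11 → Tm = 2(5)+4(11) = 54°C
Primer 2: A+T=5, G+C=10 → Tm = 2(5)+4(10) = 50°C
54°C vs 50°C → primer 1 is higher.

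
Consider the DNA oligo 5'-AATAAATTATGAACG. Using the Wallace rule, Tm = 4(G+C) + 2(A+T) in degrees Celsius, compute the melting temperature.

G=2, A=8, T=4, C=1
So N_AT = 12 and N_GC = 3.
Tm = 2(12) + 4(3) = 24 + 12 = 36°C

36°C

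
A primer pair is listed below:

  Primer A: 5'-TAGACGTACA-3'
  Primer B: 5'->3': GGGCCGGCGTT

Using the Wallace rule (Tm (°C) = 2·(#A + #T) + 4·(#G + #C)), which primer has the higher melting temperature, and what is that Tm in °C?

Primer B, 40°C

Primer A: A+T=6, G+C=4 → Tm = 2(6)+4(4) = 28°C
Primer B: A+T=2, G+C=9 → Tm = 2(2)+4(9) = 40°C
28°C vs 40°C → primer B is higher.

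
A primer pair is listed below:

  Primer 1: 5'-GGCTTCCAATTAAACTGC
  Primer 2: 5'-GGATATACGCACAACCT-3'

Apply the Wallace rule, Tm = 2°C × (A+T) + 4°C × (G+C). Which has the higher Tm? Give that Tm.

Primer 1: A+T=10, G+C=8 → Tm = 2(10)+4(8) = 52°C
Primer 2: A+T=9, G+C=8 → Tm = 2(9)+4(8) = 50°C
52°C vs 50°C → primer 1 is higher.

Primer 1, 52°C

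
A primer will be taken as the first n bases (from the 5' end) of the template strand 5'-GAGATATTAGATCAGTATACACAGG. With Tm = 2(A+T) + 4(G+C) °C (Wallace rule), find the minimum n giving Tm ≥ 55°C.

First 21 bases: GAGATATTAGATCAGTATACA → Tm = 54°C (< 55°C)
First 22 bases: GAGATATTAGATCAGTATACAC → Tm = 58°C (≥ 55°C)
Since every base adds ≥2°C, Tm only increases with n, so the threshold is first crossed at n = 22.

n = 22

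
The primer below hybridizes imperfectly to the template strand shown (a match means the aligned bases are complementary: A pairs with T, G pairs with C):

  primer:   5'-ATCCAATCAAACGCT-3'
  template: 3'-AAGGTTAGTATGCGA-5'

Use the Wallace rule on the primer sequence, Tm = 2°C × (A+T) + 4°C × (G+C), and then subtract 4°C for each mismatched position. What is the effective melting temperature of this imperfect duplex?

34°C

Primer base counts: A=6, T=3, G=1, C=5 → A+T=9, G+C=6
Perfect-match Tm = 2(9) + 4(6) = 18 + 24 = 42°C
Mismatches (positions where the bases are not complementary): 2 (at positions 1, 10)
Effective Tm = 42 − 2×4 = 42 − 8 = 34°C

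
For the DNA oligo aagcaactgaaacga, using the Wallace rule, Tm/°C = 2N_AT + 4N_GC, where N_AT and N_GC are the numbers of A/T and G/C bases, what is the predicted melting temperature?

42°C

Base counts: T=1, C=3, G=3, A=8
AT pairs contribute 9, GC pairs contribute 6.
Tm = 4·6 + 2·9 = 24 + 18 = 42°C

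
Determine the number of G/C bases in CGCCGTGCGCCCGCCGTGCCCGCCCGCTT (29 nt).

25

A=0, C=16, T=4, G=9
Total G or C: 9 + 16 = 25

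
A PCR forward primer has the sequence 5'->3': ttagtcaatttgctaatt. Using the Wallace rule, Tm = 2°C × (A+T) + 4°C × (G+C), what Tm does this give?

Scanning the sequence gives C=2, A=5, T=9, G=2.
AT pairs contribute 14, GC pairs contribute 4.
Tm = 4·4 + 2·14 = 16 + 28 = 44°C

44°C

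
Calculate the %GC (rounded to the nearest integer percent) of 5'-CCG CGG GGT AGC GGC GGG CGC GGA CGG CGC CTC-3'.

88%

Scanning the sequence gives A=2, T=2, C=12, G=17.
G+C = 17 + 12 = 29 out of 33 bases
%GC = 29/33 × 100 = 87.88% ≈ 88%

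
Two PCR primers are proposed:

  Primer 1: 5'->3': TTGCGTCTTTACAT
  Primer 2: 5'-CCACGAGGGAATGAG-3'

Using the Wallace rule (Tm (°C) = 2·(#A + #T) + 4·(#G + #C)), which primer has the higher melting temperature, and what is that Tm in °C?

Primer 2, 48°C

Primer 1: A+T=9, G+C=5 → Tm = 2(9)+4(5) = 38°C
Primer 2: A+T=6, G+C=9 → Tm = 2(6)+4(9) = 48°C
38°C vs 48°C → primer 2 is higher.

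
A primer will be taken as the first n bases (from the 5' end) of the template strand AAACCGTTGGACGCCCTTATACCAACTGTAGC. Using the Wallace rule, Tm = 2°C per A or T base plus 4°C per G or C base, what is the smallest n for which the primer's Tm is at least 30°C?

n = 10

First 9 bases: AAACCGTTG → Tm = 26°C (< 30°C)
First 10 bases: AAACCGTTGG → Tm = 30°C (≥ 30°C)
Each additional base adds 2°C (A/T) or 4°C (G/C), so Tm is non-decreasing in n; n = 10 is the first length to reach 30°C.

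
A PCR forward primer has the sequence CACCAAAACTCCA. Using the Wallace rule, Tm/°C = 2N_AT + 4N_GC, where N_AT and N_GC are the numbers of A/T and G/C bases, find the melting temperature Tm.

38°C

T=1, G=0, C=6, A=6
A+T = 7, G+C = 6
Tm = 2×7 + 4×6 = 38°C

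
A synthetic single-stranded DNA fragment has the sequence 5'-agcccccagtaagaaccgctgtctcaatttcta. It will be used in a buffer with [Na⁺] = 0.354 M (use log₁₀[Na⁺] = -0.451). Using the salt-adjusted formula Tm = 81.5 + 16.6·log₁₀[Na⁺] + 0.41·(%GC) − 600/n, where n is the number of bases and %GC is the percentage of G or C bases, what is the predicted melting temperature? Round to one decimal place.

75.7°C

Length n = 33. A=9, G=5, T=8, C=11
G+C = 16, so %GC = 16/33 × 100 = 48.485%
Salt term: 16.6 × (-0.451) = -7.487
GC term: 0.41 × 48.485 = 19.879; length term: −600/33 = −18.182
Tm = 81.5 + (-7.487) + 19.879 − 18.182 = 75.71 → 75.7°C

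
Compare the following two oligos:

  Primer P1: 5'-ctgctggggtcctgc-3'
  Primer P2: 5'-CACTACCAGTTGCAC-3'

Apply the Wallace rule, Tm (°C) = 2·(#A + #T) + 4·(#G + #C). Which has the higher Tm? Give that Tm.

Primer P1: A+T=4, G+C=11 → Tm = 2(4)+4(11) = 52°C
Primer P2: A+T=7, G+C=8 → Tm = 2(7)+4(8) = 46°C
52°C vs 46°C → primer P1 is higher.

Primer P1, 52°C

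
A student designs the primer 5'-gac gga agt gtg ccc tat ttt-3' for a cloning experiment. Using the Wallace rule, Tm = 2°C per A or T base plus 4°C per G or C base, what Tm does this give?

62°C

Scanning the sequence gives G=6, A=4, C=4, T=7.
A+T = 11, G+C = 10
Tm = 2×11 + 4×10 = 62°C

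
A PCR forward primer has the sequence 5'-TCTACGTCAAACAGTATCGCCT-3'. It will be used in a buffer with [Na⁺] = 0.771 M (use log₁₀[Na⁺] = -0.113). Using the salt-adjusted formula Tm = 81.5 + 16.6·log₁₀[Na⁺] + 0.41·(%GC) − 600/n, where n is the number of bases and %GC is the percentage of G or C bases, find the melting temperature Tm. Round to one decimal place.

Length n = 22. C=7, A=6, T=6, G=3
G+C = 10, so %GC = 10/22 × 100 = 45.455%
Salt term: 16.6 × (-0.113) = -1.876
GC term: 0.41 × 45.455 = 18.637; length term: −600/22 = −27.273
Tm = 81.5 + (-1.876) + 18.637 − 27.273 = 70.988 → 71.0°C

71.0°C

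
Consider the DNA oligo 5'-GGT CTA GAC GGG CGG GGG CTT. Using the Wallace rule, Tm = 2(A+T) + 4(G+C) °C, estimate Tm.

72°C

Scanning the sequence gives G=11, A=2, C=4, T=4.
A+T = 6, G+C = 15
Tm = 2(6) + 4(15) = 12 + 60 = 72°C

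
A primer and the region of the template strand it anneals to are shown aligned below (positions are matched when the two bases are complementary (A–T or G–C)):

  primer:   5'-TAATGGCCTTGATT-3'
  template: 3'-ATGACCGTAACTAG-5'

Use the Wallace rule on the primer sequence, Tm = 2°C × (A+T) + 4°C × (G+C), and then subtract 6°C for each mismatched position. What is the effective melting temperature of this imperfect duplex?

20°C

Primer base counts: A=3, T=6, G=3, C=2 → A+T=9, G+C=5
Perfect-match Tm = 2(9) + 4(5) = 18 + 20 = 38°C
Mismatches (positions where the bases are not complementary): 3 (at positions 3, 8, 14)
Effective Tm = 38 − 3×6 = 38 − 18 = 20°C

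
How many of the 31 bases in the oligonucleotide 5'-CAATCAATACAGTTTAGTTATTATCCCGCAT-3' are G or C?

G=3, A=10, T=11, C=7
G+C = 3 + 7 = 10

10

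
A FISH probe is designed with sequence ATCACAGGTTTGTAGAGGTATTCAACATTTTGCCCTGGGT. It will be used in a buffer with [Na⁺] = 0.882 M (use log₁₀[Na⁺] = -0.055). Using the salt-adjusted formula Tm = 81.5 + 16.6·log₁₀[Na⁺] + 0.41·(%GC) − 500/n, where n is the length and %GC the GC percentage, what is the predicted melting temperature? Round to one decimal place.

85.5°C

Length n = 40. Scanning the sequence gives C=7, T=14, G=10, A=9.
G+C = 17, so %GC = 17/40 × 100 = 42.5%
Salt term: 16.6 × (-0.055) = -0.913
GC term: 0.41 × 42.5 = 17.425; length term: −500/40 = −12.5
Tm = 81.5 + (-0.913) + 17.425 − 12.5 = 85.512 → 85.5°C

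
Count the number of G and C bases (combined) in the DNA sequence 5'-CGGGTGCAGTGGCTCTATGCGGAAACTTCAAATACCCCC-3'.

Base counts: T=8, A=9, C=12, G=10
G+C = 10 + 12 = 22

22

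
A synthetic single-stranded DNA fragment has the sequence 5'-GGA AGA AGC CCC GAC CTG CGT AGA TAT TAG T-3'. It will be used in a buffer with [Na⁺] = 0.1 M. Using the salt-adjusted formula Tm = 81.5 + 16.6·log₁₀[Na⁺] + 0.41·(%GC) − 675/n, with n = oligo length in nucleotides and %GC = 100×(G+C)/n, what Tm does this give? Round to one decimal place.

Length n = 31. Base counts: C=7, T=6, A=9, G=9
G+C = 16, so %GC = 16/31 × 100 = 51.613%
Salt term: 16.6 × (-1) = -16.6
GC term: 0.41 × 51.613 = 21.161; length term: −675/31 = −21.774
Tm = 81.5 + (-16.6) + 21.161 − 21.774 = 64.287 → 64.3°C

64.3°C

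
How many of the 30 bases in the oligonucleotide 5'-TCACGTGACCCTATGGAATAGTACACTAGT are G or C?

Counting bases: T=8, C=7, A=9, G=6
G+C = 6 + 7 = 13

13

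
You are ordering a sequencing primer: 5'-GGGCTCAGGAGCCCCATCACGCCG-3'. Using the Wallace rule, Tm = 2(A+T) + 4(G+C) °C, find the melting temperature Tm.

Scanning the sequence gives G=8, T=2, C=10, A=4.
So N_AT = 6 and N_GC = 18.
Tm = 2(6) + 4(18) = 12 + 72 = 84°C

84°C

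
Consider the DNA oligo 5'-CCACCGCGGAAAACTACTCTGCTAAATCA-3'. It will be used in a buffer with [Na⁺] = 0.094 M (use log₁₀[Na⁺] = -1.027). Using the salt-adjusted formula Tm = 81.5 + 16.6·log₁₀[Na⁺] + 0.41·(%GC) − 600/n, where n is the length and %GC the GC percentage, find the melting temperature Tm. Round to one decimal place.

Length n = 29. Scanning the sequence gives C=10, T=5, A=10, G=4.
G+C = 14, so %GC = 14/29 × 100 = 48.276%
Salt term: 16.6 × (-1.027) = -17.048
GC term: 0.41 × 48.276 = 19.793; length term: −600/29 = −20.69
Tm = 81.5 + (-17.048) + 19.793 − 20.69 = 63.555 → 63.6°C

63.6°C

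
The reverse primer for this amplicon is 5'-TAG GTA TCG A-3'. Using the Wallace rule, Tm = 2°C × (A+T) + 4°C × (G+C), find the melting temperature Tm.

Counting bases: C=1, T=3, G=3, A=3
AT pairs contribute 6, GC pairs contribute 4.
Tm = 2(6) + 4(4) = 12 + 16 = 28°C

28°C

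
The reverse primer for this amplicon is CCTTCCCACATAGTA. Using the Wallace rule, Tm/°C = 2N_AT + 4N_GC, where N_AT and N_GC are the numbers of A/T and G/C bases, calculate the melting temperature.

Scanning the sequence gives C=6, G=1, T=4, A=4.
So N_AT = 8 and N_GC = 7.
Tm = 2(8) + 4(7) = 16 + 28 = 44°C

44°C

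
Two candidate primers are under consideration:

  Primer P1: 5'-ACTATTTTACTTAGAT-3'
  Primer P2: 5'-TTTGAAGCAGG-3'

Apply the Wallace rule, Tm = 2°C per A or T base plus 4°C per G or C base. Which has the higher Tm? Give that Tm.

Primer P1, 38°C

Primer P1: A+T=13, G+C=3 → Tm = 2(13)+4(3) = 38°C
Primer P2: A+T=6, G+C=5 → Tm = 2(6)+4(5) = 32°C
38°C vs 32°C → primer P1 is higher.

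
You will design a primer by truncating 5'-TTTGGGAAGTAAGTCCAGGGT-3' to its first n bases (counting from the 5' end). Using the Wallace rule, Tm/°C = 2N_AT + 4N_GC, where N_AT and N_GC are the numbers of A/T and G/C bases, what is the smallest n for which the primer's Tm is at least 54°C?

n = 19

First 18 bases: TTTGGGAAGTAAGTCCAG → Tm = 52°C (< 54°C)
First 19 bases: TTTGGGAAGTAAGTCCAGG → Tm = 56°C (≥ 54°C)
Each additional base adds 2°C (A/T) or 4°C (G/C), so Tm is non-decreasing in n; n = 19 is the first length to reach 54°C.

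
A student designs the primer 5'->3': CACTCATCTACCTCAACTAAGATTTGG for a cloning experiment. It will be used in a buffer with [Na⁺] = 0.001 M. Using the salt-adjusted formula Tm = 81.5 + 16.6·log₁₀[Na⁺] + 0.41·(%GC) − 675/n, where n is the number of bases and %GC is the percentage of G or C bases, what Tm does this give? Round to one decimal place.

Length n = 27. Scanning the sequence gives C=8, T=8, G=3, A=8.
G+C = 11, so %GC = 11/27 × 100 = 40.741%
Salt term: 16.6 × (-3) = -49.8
GC term: 0.41 × 40.741 = 16.704; length term: −675/27 = −25
Tm = 81.5 + (-49.8) + 16.704 − 25 = 23.404 → 23.4°C

23.4°C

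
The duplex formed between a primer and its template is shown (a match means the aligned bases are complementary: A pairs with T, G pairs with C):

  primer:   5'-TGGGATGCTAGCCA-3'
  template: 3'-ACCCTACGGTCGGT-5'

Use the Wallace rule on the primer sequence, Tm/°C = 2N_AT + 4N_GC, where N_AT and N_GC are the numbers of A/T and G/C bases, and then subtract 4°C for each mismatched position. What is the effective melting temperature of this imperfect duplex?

40°C

Primer base counts: A=3, T=3, G=5, C=3 → A+T=6, G+C=8
Perfect-match Tm = 2(6) + 4(8) = 12 + 32 = 44°C
Mismatches (positions where the bases are not complementary): 1 (at position 9)
Effective Tm = 44 − 1×4 = 44 − 4 = 40°C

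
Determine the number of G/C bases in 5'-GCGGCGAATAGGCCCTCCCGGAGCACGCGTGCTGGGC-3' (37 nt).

28

Scanning the sequence gives A=5, C=13, G=15, T=4.
Total G or C: 15 + 13 = 28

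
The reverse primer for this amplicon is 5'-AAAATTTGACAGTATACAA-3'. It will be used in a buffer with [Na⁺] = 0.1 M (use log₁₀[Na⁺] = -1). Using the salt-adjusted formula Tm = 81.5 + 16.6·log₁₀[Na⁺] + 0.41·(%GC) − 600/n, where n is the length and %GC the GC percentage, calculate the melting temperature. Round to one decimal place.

42.0°C

Length n = 19. Scanning the sequence gives A=10, G=2, T=5, C=2.
G+C = 4, so %GC = 4/19 × 100 = 21.053%
Salt term: 16.6 × (-1) = -16.6
GC term: 0.41 × 21.053 = 8.632; length term: −600/19 = −31.579
Tm = 81.5 + (-16.6) + 8.632 − 31.579 = 41.953 → 42.0°C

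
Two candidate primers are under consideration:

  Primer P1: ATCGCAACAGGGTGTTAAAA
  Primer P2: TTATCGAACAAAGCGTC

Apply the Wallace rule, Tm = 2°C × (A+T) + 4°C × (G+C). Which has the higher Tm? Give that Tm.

Primer P1, 56°C

Primer P1: A+T=12, G+C=8 → Tm = 2(12)+4(8) = 56°C
Primer P2: A+T=10, G+C=7 → Tm = 2(10)+4(7) = 48°C
56°C vs 48°C → primer P1 is higher.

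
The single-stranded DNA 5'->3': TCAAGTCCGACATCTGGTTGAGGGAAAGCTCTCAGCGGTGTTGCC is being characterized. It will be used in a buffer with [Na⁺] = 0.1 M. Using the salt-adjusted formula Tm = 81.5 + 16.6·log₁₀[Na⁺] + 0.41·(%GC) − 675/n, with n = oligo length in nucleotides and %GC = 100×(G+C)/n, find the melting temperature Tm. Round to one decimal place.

Length n = 45. Counting bases: T=11, A=9, G=14, C=11
G+C = 25, so %GC = 25/45 × 100 = 55.556%
Salt term: 16.6 × (-1) = -16.6
GC term: 0.41 × 55.556 = 22.778; length term: −675/45 = −15
Tm = 81.5 + (-16.6) + 22.778 − 15 = 72.678 → 72.7°C

72.7°C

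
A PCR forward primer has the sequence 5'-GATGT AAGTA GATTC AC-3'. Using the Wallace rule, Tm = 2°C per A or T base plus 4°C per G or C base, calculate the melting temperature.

46°C

Scanning the sequence gives G=4, T=5, A=6, C=2.
AT pairs contribute 11, GC pairs contribute 6.
Tm = 2×11 + 4×6 = 46°C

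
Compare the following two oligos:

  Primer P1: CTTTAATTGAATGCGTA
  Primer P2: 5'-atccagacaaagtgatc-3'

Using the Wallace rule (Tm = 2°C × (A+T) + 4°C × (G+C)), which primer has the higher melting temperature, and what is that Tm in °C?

Primer P1: A+T=12, G+C=5 → Tm = 2(12)+4(5) = 44°C
Primer P2: A+T=10, G+C=7 → Tm = 2(10)+4(7) = 48°C
44°C vs 48°C → primer P2 is higher.

Primer P2, 48°C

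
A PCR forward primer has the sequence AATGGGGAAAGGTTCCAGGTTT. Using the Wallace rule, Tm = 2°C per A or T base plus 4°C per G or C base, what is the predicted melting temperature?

Base counts: C=2, A=6, G=8, T=6
A+T = 12, G+C = 10
Tm = 4·10 + 2·12 = 40 + 24 = 64°C

64°C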